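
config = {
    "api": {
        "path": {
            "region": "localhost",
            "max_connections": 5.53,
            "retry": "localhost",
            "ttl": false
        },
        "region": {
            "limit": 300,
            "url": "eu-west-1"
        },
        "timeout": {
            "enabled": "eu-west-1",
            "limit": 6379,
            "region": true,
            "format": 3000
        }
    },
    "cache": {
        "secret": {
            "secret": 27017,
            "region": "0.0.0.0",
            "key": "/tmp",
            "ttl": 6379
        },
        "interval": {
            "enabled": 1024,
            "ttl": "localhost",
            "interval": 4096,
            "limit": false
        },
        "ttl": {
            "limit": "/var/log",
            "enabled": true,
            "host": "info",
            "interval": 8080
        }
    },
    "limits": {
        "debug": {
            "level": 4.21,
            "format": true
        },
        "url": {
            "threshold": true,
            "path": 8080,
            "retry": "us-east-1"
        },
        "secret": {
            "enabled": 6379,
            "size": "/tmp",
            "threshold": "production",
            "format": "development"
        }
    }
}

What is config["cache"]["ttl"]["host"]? "info"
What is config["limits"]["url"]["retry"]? "us-east-1"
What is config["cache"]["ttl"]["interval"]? 8080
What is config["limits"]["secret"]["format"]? "development"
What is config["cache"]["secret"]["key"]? "/tmp"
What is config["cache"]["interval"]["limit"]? False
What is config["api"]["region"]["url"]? "eu-west-1"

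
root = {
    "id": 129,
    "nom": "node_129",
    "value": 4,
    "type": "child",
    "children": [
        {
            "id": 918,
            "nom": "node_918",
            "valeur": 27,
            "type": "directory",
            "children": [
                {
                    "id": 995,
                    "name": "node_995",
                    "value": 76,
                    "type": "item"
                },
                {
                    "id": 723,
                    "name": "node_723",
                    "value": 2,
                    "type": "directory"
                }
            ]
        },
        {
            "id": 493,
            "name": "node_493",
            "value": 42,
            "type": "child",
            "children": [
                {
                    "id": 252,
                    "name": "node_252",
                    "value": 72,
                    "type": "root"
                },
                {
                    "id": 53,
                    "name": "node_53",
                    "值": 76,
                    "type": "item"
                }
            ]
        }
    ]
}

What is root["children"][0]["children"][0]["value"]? 76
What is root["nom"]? "node_129"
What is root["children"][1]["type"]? "child"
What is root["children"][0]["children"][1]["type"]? "directory"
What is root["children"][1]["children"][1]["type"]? "item"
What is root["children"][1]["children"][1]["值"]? 76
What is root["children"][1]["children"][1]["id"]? 53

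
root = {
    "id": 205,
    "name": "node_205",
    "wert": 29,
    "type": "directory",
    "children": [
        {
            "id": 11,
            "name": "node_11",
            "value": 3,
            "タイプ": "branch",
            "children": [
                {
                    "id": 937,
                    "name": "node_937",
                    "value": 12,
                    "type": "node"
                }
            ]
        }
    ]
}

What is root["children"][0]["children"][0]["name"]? "node_937"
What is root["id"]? 205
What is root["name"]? "node_205"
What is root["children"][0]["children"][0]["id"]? 937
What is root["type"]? "directory"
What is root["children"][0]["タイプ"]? "branch"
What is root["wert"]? 29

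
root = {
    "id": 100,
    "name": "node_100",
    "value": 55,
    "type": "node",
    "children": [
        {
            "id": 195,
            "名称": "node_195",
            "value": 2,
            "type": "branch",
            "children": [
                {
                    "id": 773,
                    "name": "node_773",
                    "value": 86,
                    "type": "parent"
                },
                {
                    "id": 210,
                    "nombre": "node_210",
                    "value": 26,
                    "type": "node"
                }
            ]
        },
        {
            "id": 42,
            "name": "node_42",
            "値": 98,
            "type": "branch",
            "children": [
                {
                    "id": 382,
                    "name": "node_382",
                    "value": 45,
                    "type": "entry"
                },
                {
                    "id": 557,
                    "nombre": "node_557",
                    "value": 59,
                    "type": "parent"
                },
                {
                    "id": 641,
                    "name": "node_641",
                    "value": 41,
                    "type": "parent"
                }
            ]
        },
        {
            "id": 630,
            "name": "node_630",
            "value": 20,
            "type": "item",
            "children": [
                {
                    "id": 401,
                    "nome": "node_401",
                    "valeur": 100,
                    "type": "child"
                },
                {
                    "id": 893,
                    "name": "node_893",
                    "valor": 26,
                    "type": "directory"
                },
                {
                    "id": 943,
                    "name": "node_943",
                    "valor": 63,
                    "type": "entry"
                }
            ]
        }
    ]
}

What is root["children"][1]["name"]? "node_42"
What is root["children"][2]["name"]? "node_630"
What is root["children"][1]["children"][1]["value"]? 59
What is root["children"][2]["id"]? 630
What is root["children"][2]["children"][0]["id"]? 401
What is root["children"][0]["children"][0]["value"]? 86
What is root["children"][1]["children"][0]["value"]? 45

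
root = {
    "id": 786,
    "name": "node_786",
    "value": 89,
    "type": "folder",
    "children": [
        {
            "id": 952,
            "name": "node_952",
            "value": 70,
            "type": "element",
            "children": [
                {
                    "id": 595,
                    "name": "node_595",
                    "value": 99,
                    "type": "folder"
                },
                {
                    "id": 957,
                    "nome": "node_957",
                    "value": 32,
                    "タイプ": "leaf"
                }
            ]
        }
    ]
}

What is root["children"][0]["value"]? 70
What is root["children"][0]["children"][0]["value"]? 99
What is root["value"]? 89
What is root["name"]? "node_786"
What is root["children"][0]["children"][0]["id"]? 595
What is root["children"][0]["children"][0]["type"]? "folder"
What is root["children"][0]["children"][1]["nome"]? "node_957"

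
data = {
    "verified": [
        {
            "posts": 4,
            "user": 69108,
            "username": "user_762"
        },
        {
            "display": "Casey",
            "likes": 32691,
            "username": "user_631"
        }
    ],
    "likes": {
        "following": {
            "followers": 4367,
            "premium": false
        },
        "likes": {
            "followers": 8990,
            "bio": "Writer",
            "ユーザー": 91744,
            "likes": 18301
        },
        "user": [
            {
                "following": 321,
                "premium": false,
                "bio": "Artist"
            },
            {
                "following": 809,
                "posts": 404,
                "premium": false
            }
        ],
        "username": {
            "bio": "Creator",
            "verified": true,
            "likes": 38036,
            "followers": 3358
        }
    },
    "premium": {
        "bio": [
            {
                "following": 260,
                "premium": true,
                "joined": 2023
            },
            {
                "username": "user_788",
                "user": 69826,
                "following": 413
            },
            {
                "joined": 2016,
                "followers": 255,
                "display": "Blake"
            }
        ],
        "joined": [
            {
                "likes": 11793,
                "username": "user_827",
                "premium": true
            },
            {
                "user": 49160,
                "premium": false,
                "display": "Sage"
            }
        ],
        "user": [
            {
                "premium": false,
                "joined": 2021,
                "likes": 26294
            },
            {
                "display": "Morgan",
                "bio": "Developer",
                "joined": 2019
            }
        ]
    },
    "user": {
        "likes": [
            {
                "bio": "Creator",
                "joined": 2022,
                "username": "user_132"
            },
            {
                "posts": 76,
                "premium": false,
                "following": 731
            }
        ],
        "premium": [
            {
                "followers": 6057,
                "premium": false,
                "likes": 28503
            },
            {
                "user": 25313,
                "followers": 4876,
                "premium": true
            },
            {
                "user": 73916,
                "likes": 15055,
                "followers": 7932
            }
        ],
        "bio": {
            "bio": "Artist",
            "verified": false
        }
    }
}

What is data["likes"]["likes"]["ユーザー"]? 91744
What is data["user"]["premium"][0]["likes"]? 28503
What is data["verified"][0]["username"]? "user_762"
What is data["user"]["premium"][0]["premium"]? False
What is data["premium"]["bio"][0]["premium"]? True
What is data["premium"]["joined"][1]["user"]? 49160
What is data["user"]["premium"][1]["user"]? 25313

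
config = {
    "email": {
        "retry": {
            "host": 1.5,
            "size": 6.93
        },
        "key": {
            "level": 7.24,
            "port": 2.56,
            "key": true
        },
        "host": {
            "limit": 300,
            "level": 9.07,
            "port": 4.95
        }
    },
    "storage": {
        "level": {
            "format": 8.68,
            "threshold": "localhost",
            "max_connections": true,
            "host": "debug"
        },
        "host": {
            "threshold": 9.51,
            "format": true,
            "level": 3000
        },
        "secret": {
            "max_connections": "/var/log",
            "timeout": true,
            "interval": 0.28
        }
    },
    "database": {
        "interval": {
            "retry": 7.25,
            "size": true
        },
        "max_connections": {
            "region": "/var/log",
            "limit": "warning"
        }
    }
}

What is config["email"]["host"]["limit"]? 300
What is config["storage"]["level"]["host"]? "debug"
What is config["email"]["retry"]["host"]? 1.5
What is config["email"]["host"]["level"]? 9.07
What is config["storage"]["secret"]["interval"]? 0.28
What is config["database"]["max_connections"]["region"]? "/var/log"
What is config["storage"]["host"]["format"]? True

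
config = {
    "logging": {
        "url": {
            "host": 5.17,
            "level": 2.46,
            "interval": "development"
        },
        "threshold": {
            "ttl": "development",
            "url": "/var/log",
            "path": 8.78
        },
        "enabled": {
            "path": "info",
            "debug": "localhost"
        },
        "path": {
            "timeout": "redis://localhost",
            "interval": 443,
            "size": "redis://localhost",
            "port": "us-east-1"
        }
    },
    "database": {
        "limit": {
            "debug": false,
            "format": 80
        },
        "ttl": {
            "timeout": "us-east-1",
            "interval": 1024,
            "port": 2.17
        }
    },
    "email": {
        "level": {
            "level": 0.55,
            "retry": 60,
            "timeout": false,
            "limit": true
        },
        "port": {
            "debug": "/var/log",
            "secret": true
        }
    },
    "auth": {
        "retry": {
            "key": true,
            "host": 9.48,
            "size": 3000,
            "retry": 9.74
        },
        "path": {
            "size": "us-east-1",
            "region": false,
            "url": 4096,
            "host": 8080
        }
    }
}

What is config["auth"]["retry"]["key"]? True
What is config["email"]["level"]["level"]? 0.55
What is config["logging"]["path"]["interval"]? 443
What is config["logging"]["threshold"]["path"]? 8.78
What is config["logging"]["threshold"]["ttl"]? "development"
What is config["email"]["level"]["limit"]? True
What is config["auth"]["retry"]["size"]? 3000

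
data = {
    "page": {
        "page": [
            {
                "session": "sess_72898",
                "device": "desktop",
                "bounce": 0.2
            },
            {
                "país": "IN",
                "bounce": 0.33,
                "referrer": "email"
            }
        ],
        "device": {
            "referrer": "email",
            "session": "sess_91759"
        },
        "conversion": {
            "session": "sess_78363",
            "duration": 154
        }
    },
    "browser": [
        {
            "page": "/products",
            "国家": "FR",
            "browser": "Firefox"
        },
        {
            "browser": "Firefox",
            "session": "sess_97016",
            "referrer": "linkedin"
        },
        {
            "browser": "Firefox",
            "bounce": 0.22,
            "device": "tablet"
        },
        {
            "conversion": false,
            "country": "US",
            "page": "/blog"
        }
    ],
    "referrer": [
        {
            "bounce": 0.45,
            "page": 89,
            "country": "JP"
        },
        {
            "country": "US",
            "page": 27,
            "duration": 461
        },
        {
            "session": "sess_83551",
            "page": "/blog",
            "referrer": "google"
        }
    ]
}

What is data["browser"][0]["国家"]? "FR"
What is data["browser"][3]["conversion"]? False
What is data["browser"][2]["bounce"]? 0.22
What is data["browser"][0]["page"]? "/products"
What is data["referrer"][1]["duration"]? 461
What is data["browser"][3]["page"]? "/blog"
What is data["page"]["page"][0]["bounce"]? 0.2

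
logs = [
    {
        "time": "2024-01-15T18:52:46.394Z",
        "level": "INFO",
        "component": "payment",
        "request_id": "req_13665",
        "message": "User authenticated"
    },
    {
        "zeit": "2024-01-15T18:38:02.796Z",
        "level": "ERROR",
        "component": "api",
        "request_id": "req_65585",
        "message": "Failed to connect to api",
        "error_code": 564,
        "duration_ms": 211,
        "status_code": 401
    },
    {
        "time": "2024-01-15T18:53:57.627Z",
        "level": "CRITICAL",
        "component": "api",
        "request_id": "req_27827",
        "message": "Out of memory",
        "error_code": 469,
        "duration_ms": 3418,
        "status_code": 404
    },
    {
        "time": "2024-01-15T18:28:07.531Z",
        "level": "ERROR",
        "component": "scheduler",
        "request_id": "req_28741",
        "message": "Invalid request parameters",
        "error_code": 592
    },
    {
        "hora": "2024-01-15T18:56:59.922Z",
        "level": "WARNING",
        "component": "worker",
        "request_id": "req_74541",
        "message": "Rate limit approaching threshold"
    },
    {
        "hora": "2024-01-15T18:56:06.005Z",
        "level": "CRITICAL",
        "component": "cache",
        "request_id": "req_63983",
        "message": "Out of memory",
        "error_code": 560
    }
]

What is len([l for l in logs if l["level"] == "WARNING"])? 1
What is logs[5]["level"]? "CRITICAL"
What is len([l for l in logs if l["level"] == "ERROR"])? 2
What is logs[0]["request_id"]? "req_13665"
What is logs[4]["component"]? "worker"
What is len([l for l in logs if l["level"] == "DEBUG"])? 0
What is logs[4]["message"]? "Rate limit approaching threshold"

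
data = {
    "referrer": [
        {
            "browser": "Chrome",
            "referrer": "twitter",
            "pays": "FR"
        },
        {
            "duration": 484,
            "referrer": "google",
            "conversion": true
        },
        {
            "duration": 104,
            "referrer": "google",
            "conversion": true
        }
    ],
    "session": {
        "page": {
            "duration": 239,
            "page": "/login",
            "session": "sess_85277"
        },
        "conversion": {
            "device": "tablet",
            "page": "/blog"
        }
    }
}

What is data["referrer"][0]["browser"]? "Chrome"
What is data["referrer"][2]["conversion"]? True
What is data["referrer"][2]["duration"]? 104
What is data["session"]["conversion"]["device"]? "tablet"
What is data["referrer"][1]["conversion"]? True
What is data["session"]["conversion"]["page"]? "/blog"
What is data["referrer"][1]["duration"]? 484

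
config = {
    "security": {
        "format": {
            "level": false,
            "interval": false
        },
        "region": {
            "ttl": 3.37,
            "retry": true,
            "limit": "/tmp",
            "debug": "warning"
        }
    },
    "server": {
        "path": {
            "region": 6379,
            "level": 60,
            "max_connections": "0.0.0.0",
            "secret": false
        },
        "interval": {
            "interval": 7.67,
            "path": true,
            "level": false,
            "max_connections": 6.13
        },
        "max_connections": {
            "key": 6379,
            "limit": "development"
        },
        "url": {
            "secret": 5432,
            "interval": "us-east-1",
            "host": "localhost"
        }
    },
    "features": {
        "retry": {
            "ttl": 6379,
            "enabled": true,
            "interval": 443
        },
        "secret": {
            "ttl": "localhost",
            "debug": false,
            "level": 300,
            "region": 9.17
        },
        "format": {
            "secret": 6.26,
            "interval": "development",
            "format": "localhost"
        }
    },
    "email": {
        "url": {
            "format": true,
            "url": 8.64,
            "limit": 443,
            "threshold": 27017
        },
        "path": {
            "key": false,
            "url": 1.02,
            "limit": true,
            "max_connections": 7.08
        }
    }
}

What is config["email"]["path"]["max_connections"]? 7.08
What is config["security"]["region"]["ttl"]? 3.37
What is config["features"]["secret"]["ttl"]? "localhost"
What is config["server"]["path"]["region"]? 6379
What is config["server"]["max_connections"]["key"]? 6379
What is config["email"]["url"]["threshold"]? 27017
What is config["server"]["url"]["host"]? "localhost"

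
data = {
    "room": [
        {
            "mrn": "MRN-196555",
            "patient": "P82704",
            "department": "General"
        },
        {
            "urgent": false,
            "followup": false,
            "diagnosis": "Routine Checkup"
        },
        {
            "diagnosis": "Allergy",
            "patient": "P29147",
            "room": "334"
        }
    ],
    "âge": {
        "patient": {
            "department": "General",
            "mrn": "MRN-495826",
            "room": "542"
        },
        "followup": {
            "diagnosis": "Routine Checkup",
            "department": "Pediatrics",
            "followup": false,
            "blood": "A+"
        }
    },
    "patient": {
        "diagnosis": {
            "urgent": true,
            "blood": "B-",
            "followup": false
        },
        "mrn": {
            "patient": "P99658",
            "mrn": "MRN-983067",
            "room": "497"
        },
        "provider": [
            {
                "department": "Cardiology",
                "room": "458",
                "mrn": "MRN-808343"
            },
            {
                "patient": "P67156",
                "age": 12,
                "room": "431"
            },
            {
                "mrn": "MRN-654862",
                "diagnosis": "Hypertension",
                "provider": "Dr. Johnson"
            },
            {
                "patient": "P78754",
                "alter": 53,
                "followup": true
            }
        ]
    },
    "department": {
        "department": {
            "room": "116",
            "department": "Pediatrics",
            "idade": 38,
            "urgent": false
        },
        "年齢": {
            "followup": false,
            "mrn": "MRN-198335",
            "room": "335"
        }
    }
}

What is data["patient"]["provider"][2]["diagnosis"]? "Hypertension"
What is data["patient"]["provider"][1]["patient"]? "P67156"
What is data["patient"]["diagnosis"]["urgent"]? True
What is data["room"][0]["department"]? "General"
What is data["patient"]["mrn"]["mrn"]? "MRN-983067"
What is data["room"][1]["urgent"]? False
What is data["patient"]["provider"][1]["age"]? 12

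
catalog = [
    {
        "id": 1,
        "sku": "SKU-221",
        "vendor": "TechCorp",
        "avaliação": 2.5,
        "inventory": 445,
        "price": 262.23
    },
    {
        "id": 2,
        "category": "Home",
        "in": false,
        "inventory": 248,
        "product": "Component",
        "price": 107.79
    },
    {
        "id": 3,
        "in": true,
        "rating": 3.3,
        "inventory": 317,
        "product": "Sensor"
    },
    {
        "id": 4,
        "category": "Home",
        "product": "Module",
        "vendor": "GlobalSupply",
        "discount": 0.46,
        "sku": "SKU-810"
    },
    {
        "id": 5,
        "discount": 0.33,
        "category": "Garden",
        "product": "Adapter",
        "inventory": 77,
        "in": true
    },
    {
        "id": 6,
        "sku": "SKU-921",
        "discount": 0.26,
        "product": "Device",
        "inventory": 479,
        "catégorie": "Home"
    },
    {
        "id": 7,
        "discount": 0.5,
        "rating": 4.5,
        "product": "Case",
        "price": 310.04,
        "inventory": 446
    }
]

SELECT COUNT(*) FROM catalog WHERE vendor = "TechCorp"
1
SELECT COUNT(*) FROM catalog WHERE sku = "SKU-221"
1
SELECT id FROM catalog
[1, 2, 3, 4, 5, 6, 7]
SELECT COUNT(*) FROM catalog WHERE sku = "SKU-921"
1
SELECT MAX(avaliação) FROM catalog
2.5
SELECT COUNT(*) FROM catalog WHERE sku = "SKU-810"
1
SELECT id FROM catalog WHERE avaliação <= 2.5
[1]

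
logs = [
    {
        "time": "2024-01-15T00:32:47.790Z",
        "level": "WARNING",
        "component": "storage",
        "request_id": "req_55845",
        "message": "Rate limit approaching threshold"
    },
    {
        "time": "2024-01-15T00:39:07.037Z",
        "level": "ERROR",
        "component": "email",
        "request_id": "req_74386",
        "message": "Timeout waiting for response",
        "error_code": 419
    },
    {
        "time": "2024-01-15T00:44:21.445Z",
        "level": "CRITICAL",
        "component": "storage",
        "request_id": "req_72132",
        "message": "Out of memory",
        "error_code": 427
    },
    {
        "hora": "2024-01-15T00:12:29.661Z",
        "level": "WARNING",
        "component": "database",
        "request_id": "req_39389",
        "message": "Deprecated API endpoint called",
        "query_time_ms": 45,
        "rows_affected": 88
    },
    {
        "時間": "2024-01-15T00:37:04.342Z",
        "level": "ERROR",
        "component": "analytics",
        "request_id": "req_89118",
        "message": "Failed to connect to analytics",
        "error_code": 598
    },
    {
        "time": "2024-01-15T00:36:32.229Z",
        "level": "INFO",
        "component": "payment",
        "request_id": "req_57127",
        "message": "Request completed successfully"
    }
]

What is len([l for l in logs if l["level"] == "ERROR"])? 2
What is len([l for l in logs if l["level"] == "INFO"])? 1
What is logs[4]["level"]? "ERROR"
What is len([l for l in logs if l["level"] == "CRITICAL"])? 1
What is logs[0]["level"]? "WARNING"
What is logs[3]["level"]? "WARNING"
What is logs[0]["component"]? "storage"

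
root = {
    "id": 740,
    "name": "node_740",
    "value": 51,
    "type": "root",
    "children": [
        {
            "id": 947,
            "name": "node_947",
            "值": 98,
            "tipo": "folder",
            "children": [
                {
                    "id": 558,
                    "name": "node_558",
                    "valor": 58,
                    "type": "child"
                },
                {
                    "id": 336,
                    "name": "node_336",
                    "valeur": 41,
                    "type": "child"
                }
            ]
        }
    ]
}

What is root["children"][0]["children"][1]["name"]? "node_336"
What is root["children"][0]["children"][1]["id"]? 336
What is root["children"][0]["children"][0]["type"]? "child"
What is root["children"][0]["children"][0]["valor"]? 58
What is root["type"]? "root"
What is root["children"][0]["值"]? 98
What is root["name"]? "node_740"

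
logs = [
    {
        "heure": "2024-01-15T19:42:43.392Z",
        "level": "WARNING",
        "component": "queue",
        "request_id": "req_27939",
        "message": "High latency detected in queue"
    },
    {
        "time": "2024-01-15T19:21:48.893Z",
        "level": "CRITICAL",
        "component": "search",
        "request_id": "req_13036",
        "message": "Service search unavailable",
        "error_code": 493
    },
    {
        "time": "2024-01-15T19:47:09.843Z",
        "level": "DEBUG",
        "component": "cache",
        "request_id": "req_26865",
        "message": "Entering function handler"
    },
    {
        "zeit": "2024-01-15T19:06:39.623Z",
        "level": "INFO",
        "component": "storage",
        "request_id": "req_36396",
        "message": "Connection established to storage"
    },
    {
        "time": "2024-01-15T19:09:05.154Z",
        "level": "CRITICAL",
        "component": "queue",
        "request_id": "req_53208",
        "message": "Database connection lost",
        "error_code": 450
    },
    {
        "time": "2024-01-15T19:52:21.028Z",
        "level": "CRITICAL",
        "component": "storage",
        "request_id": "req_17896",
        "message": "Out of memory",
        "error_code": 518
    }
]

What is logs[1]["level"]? "CRITICAL"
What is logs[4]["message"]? "Database connection lost"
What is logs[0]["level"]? "WARNING"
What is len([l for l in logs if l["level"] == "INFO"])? 1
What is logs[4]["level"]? "CRITICAL"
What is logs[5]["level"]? "CRITICAL"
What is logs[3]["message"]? "Connection established to storage"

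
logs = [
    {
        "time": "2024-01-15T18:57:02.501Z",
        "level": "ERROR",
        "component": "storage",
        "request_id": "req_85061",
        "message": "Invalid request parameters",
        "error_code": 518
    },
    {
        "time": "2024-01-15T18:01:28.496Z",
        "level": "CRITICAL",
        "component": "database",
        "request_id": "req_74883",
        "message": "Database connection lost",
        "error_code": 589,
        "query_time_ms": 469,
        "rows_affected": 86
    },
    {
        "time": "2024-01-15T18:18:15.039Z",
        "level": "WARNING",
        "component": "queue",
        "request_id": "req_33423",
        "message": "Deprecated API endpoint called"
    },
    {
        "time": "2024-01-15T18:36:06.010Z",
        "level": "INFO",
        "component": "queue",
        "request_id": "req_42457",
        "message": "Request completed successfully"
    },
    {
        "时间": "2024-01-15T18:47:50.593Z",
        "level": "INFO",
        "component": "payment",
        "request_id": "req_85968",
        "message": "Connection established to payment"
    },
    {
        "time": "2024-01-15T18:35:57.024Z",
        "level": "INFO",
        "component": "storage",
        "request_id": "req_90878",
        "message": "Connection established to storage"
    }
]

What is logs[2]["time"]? "2024-01-15T18:18:15.039Z"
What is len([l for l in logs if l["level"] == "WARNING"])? 1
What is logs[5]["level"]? "INFO"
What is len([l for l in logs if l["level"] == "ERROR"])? 1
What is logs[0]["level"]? "ERROR"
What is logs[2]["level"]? "WARNING"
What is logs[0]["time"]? "2024-01-15T18:57:02.501Z"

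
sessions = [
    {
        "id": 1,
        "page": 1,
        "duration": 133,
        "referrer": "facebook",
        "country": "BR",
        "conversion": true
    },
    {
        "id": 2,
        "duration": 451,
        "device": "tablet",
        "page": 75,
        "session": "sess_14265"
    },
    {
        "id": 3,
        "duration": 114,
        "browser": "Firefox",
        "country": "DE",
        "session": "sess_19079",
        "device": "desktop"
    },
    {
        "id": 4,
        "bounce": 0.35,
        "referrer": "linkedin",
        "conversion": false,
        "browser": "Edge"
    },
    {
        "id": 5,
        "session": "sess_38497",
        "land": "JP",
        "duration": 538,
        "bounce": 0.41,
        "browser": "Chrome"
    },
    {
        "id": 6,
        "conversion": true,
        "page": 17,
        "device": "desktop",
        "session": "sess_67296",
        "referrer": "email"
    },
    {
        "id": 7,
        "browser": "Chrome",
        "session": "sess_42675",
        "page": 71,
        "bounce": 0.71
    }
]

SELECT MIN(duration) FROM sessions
114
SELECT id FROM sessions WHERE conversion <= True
[1, 4, 6]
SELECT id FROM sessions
[1, 2, 3, 4, 5, 6, 7]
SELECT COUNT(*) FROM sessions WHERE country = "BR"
1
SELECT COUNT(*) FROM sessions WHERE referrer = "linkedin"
1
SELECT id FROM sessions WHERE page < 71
[1, 6]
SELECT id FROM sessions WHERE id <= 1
[1]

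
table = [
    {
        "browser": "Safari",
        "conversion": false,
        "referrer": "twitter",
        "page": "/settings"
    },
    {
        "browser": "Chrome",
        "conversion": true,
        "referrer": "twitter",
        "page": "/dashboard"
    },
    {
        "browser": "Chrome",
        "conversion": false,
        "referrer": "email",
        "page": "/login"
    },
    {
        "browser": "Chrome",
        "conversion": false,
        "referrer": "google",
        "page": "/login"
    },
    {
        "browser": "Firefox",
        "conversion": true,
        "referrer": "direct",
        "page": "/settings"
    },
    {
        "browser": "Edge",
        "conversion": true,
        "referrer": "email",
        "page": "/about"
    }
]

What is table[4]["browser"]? "Firefox"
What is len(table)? 6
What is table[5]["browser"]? "Edge"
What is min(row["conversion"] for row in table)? False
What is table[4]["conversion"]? True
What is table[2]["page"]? "/login"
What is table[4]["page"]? "/settings"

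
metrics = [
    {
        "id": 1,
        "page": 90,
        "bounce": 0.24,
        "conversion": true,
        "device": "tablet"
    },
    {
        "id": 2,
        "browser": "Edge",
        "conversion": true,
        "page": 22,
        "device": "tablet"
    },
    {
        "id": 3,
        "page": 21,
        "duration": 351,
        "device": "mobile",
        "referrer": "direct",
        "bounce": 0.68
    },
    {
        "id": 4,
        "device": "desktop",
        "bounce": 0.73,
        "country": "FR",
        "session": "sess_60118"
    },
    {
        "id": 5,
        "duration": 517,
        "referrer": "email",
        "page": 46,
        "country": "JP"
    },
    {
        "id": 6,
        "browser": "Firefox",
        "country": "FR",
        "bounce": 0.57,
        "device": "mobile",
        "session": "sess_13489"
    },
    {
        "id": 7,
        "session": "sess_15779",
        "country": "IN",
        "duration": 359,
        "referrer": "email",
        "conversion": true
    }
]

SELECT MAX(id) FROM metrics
7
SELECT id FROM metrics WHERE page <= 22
[2, 3]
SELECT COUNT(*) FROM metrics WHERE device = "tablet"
2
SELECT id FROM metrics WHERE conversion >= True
[1, 2, 7]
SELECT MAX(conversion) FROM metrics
True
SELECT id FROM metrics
[1, 2, 3, 4, 5, 6, 7]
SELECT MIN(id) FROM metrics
1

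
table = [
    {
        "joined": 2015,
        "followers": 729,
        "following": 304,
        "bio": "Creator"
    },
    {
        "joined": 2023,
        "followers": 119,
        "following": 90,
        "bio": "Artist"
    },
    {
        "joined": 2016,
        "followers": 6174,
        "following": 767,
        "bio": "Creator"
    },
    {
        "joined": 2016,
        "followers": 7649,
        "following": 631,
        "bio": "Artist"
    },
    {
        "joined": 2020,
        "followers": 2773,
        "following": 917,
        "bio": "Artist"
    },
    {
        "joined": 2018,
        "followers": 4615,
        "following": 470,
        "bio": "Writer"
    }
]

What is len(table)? 6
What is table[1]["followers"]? 119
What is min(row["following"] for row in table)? 90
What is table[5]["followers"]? 4615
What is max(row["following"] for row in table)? 917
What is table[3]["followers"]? 7649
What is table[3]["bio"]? "Artist"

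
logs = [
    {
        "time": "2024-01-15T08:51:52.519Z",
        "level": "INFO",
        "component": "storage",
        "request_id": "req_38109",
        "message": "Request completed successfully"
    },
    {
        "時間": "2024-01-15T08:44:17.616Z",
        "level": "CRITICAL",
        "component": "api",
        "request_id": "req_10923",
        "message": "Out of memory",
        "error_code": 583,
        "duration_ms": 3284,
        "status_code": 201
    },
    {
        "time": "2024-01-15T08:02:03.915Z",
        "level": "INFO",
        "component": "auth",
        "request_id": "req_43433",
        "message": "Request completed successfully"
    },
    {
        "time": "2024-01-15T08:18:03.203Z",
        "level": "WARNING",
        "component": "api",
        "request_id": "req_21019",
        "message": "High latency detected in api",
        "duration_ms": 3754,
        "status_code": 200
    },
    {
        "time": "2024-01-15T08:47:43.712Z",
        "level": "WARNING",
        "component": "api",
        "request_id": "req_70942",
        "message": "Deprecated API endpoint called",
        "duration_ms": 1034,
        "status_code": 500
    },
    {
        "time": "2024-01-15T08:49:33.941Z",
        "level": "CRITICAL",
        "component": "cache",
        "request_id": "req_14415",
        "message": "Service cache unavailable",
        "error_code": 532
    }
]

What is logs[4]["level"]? "WARNING"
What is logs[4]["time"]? "2024-01-15T08:47:43.712Z"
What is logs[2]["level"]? "INFO"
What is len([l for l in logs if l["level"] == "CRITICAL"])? 2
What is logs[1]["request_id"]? "req_10923"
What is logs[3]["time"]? "2024-01-15T08:18:03.203Z"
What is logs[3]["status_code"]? 200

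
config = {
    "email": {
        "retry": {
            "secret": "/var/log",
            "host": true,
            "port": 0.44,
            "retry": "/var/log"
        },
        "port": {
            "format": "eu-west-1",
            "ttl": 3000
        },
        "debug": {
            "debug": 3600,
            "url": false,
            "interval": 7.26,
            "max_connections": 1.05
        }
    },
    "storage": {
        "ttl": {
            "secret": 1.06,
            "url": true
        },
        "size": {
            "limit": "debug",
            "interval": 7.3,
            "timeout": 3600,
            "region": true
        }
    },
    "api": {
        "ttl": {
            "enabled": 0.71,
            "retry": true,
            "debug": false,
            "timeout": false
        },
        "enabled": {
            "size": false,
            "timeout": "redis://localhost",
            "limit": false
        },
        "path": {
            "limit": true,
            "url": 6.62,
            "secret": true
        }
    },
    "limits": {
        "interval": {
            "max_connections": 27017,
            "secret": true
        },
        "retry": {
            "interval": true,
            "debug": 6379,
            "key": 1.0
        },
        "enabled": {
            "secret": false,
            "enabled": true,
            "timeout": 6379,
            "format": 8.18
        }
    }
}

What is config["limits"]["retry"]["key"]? 1.0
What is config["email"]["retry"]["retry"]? "/var/log"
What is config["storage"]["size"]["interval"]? 7.3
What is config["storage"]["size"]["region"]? True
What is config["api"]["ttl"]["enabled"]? 0.71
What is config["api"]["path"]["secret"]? True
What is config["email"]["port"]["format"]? "eu-west-1"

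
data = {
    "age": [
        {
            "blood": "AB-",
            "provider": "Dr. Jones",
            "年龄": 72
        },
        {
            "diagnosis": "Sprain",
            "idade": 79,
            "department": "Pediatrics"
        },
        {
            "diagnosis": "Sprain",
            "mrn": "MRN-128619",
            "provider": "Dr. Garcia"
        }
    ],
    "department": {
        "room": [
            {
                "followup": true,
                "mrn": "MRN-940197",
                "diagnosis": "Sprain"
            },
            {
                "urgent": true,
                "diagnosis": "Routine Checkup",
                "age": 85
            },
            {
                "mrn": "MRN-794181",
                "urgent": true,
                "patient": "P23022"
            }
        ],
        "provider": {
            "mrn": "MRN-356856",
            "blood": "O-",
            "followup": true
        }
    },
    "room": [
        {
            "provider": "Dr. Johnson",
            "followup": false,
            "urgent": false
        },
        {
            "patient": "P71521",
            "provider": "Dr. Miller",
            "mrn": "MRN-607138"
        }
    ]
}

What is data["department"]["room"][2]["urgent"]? True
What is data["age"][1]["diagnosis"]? "Sprain"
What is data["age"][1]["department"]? "Pediatrics"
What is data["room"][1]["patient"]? "P71521"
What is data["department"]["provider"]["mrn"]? "MRN-356856"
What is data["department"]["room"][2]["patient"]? "P23022"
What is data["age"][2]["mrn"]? "MRN-128619"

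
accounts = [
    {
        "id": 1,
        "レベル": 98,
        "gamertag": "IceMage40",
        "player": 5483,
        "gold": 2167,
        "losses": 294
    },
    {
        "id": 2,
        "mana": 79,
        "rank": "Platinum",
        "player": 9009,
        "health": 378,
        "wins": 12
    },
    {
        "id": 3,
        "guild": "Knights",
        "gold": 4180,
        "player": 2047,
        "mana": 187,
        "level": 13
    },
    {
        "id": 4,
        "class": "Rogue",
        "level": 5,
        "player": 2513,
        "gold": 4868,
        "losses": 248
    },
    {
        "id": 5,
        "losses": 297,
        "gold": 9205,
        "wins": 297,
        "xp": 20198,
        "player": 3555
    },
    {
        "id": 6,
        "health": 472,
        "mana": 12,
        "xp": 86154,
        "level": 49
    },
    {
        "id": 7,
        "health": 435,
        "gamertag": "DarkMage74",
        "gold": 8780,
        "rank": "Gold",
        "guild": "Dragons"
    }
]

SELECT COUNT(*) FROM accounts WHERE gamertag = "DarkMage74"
1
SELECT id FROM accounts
[1, 2, 3, 4, 5, 6, 7]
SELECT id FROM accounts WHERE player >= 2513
[1, 2, 4, 5]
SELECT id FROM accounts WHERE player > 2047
[1, 2, 4, 5]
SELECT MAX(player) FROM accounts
9009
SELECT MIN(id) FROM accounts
1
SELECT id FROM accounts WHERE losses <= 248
[4]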